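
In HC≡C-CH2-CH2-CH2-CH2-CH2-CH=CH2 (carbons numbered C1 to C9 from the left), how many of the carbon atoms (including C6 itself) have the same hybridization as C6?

5

C6 is sp3 (only σ bonds).
C1: sp
C2: sp
C3: sp3 ✓
C4: sp3 ✓
C5: sp3 ✓
C6: sp3 ✓
C7: sp3 ✓
C8: sp2
C9: sp2
5 carbons are sp3.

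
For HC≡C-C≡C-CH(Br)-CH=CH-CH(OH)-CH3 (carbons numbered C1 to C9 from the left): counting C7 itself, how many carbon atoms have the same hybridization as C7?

2

C7 is sp2 (one π bond).
C1: sp
C2: sp
C3: sp
C4: sp
C5: sp3
C6: sp2 ✓
C7: sp2 ✓
C8: sp3
C9: sp3
2 carbons are sp2.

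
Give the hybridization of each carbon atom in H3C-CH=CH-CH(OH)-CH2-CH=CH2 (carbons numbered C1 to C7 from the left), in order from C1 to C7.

C1: 4 σ bonds; 4 regions of electron density → sp3.
C2 — 3 σ bonds, plus one π bond. Steric number 3, so sp2.
C3 — 3 σ bonds, plus one π bond. Steric number 3, so sp2.
C4 is sp3: 4 σ bonds, 4 electron-density regions.
C5 carries 4 σ bonds, giving a steric number of 4, so it is sp3.
C6 has 3 σ bonds, plus one π bond: steric number 3 → sp2.
C7: 3 σ bonds, plus one π bond — 3 electron domains, sp2.

C1 sp3, C2 sp2, C3 sp2, C4 sp3, C5 sp3, C6 sp2, C7 sp2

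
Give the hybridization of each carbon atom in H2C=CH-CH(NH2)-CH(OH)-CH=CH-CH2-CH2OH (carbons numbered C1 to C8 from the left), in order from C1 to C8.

C1 has 3 σ bonds, plus one π bond: steric number 3 → sp2.
C2 — 3 σ bonds, plus one π bond. Steric number 3, so sp2.
C3 carries 4 σ bonds, giving a steric number of 4, so it is sp3.
C4: 4 σ bonds — 4 electron domains, sp3.
C5 has 3 σ bonds, plus one π bond: steric number 3 → sp2.
C6 has 3 σ bonds, plus one π bond: steric number 3 → sp2.
C7 (4 σ bonds) has steric number 4: sp3.
C8: 4 σ bonds; 4 regions of electron density → sp3.

C1 sp2, C2 sp2, C3 sp3, C4 sp3, C5 sp2, C6 sp2, C7 sp3, C8 sp3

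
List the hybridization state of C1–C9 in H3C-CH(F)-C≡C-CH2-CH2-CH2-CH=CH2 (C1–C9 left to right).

C1 sp3, C2 sp3, C3 sp, C4 sp, C5 sp3, C6 sp3, C7 sp3, C8 sp2, C9 sp2

C1 — 4 σ bonds. Steric number 4, so sp3.
C2 has 4 σ bonds: steric number 4 → sp3.
C3 — 2 σ bonds, plus two π bonds. Steric number 2, so sp.
C4 (2 σ bonds, plus two π bonds) has steric number 2: sp.
C5 — 4 σ bonds. Steric number 4, so sp3.
C6 has 4 σ bonds: steric number 4 → sp3.
C7 is sp3: 4 σ bonds, 4 electron-density regions.
C8 is sp2: 3 σ bonds, plus one π bond, 3 electron-density regions.
C9: 3 σ bonds, plus one π bond — 3 electron domains, sp2.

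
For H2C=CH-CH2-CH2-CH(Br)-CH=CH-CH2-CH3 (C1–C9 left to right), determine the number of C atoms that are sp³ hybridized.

5

C1: sp2
C2: sp2
C3: sp3 ✓
C4: sp3 ✓
C5: sp3 ✓
C6: sp2
C7: sp2
C8: sp3 ✓
C9: sp3 ✓
C3, C4, C5, C8, C9 → 5 sp3 carbons.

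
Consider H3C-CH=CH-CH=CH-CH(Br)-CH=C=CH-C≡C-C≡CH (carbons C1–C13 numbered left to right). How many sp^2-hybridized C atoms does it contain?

C1: sp3
C2: sp2 ✓
C3: sp2 ✓
C4: sp2 ✓
C5: sp2 ✓
C6: sp3
C7: sp2 ✓
C8: sp
C9: sp2 ✓
C10: sp
C11: sp
C12: sp
C13: sp
C2, C3, C4, C5, C7, C9 → 6 sp2 carbons.

6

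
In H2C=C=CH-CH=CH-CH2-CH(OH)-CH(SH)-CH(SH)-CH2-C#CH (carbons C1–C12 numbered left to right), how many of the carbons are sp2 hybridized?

4

C1: sp2 ✓
C2: sp
C3: sp2 ✓
C4: sp2 ✓
C5: sp2 ✓
C6: sp3
C7: sp3
C8: sp3
C9: sp3
C10: sp3
C11: sp
C12: sp
C1, C3, C4, C5 → 4 sp2 carbons.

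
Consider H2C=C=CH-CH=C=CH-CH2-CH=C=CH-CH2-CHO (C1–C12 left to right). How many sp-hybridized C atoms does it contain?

3

C1: sp2
C2: sp ✓
C3: sp2
C4: sp2
C5: sp ✓
C6: sp2
C7: sp3
C8: sp2
C9: sp ✓
C10: sp2
C11: sp3
C12: sp2
C2, C5, C9 → 3 sp carbons.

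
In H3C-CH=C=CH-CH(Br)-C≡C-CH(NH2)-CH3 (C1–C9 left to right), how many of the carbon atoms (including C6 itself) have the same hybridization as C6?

C6 is sp (two π bonds).
C1: sp3
C2: sp2
C3: sp ✓
C4: sp2
C5: sp3
C6: sp ✓
C7: sp ✓
C8: sp3
C9: sp3
3 carbons are sp.

3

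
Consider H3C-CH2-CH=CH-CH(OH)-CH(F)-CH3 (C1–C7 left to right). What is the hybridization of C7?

C7 — 4 σ bonds. Steric number 4, so sp3.

sp3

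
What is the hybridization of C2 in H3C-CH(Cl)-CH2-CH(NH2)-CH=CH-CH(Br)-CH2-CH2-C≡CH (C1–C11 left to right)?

C2 carries 4 σ bonds, giving a steric number of 4, so it is sp3.

sp³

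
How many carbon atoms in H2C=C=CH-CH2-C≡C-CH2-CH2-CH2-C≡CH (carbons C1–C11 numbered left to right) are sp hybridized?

5

C1: sp2
C2: sp ✓
C3: sp2
C4: sp3
C5: sp ✓
C6: sp ✓
C7: sp3
C8: sp3
C9: sp3
C10: sp ✓
C11: sp ✓
C2, C5, C6, C10, C11 → 5 sp carbons.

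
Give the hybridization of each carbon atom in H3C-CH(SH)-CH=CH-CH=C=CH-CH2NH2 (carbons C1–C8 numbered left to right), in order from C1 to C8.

C1 sp3, C2 sp3, C3 sp2, C4 sp2, C5 sp2, C6 sp, C7 sp2, C8 sp3

C1 — 4 σ bonds. Steric number 4, so sp3.
C2 (4 σ bonds) has steric number 4: sp3.
C3 — 3 σ bonds, plus one π bond. Steric number 3, so sp2.
C4 has 3 σ bonds, plus one π bond: steric number 3 → sp2.
C5: 3 σ bonds, plus one π bond — 3 electron domains, sp2.
C6: 2 σ bonds, plus two π bonds — 2 electron domains, sp.
C7 (3 σ bonds, plus one π bond) has steric number 3: sp2.
C8 has 4 σ bonds: steric number 4 → sp3.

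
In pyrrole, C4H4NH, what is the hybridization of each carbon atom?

Each carbon atom (3 σ bonds, plus one π bond) has steric number 3: sp2.

sp2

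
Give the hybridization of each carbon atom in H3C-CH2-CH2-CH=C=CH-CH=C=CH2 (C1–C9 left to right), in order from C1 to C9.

C1: 4 σ bonds — 4 electron domains, sp3.
C2 has 4 σ bonds: steric number 4 → sp3.
C3 is sp3: 4 σ bonds, 4 electron-density regions.
C4 — 3 σ bonds, plus one π bond. Steric number 3, so sp2.
C5 (2 σ bonds, plus two π bonds) has steric number 2: sp.
C6: 3 σ bonds, plus one π bond — 3 electron domains, sp2.
C7 has 3 σ bonds, plus one π bond: steric number 3 → sp2.
C8 has 2 σ bonds, plus two π bonds: steric number 2 → sp.
C9: 3 σ bonds, plus one π bond; 3 regions of electron density → sp2.

C1 sp3, C2 sp3, C3 sp3, C4 sp2, C5 sp, C6 sp2, C7 sp2, C8 sp, C9 sp2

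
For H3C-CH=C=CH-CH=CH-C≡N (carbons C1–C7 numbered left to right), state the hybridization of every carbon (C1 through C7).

C1 sp3, C2 sp2, C3 sp, C4 sp2, C5 sp2, C6 sp2, C7 sp

C1 has 4 σ bonds: steric number 4 → sp3.
C2 carries 3 σ bonds, plus one π bond, giving a steric number of 3, so it is sp2.
C3 carries 2 σ bonds, plus two π bonds, giving a steric number of 2, so it is sp.
C4 is sp2: 3 σ bonds, plus one π bond, 3 electron-density regions.
C5 has 3 σ bonds, plus one π bond: steric number 3 → sp2.
C6 is sp2: 3 σ bonds, plus one π bond, 3 electron-density regions.
C7 — 2 σ bonds, plus two π bonds. Steric number 2, so sp.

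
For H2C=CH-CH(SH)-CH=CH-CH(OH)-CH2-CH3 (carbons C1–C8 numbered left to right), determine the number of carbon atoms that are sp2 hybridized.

C1: sp2 ✓
C2: sp2 ✓
C3: sp3
C4: sp2 ✓
C5: sp2 ✓
C6: sp3
C7: sp3
C8: sp3
C1, C2, C4, C5 → 4 sp2 carbons.

4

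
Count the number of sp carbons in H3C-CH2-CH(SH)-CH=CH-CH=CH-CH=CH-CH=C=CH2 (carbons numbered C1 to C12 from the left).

1

C1: sp3
C2: sp3
C3: sp3
C4: sp2
C5: sp2
C6: sp2
C7: sp2
C8: sp2
C9: sp2
C10: sp2
C11: sp ✓
C12: sp2
C11 → 1 sp carbon.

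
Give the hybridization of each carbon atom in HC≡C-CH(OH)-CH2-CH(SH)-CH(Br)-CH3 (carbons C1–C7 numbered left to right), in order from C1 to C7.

C1 sp, C2 sp, C3 sp3, C4 sp3, C5 sp3, C6 sp3, C7 sp3

C1: 2 σ bonds, plus two π bonds — 2 electron domains, sp.
C2 (2 σ bonds, plus two π bonds) has steric number 2: sp.
C3 is sp3: 4 σ bonds, 4 electron-density regions.
C4 — 4 σ bonds. Steric number 4, so sp3.
C5 (4 σ bonds) has steric number 4: sp3.
C6 (4 σ bonds) has steric number 4: sp3.
C7 carries 4 σ bonds, giving a steric number of 4, so it is sp3.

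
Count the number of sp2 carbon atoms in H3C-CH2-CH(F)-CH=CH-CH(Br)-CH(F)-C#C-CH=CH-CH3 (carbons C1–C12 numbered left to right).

C1: sp3
C2: sp3
C3: sp3
C4: sp2 ✓
C5: sp2 ✓
C6: sp3
C7: sp3
C8: sp
C9: sp
C10: sp2 ✓
C11: sp2 ✓
C12: sp3
C4, C5, C10, C11 → 4 sp2 carbons.

4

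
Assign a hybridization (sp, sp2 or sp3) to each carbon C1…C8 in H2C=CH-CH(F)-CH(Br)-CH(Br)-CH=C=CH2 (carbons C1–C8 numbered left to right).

C1 sp2, C2 sp2, C3 sp3, C4 sp3, C5 sp3, C6 sp2, C7 sp, C8 sp2

C1 is sp2: 3 σ bonds, plus one π bond, 3 electron-density regions.
C2: 3 σ bonds, plus one π bond; 3 regions of electron density → sp2.
C3 — 4 σ bonds. Steric number 4, so sp3.
C4 — 4 σ bonds. Steric number 4, so sp3.
C5 — 4 σ bonds. Steric number 4, so sp3.
C6 is sp2: 3 σ bonds, plus one π bond, 3 electron-density regions.
C7 carries 2 σ bonds, plus two π bonds, giving a steric number of 2, so it is sp.
C8: 3 σ bonds, plus one π bond — 3 electron domains, sp2.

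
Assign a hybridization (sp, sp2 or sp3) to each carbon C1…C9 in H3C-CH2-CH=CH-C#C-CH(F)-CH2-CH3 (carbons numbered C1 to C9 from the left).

C1: 4 σ bonds; 4 regions of electron density → sp3.
C2 has 4 σ bonds: steric number 4 → sp3.
C3 carries 3 σ bonds, plus one π bond, giving a steric number of 3, so it is sp2.
C4 has 3 σ bonds, plus one π bond: steric number 3 → sp2.
C5 carries 2 σ bonds, plus two π bonds, giving a steric number of 2, so it is sp.
C6: 2 σ bonds, plus two π bonds — 2 electron domains, sp.
C7 — 4 σ bonds. Steric number 4, so sp3.
C8 — 4 σ bonds. Steric number 4, so sp3.
C9: 4 σ bonds — 4 electron domains, sp3.

C1 sp3, C2 sp3, C3 sp2, C4 sp2, C5 sp, C6 sp, C7 sp3, C8 sp3, C9 sp3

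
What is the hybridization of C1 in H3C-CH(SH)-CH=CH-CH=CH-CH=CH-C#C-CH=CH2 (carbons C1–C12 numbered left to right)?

C1 has 4 σ bonds: steric number 4 → sp3.

sp3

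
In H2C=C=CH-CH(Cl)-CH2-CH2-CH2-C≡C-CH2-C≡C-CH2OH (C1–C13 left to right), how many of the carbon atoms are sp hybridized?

C1: sp2
C2: sp ✓
C3: sp2
C4: sp3
C5: sp3
C6: sp3
C7: sp3
C8: sp ✓
C9: sp ✓
C10: sp3
C11: sp ✓
C12: sp ✓
C13: sp3
C2, C8, C9, C11, C12 → 5 sp carbons.

5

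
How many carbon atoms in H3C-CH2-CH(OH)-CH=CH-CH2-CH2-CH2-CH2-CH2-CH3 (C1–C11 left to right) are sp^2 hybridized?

C1: sp3
C2: sp3
C3: sp3
C4: sp2 ✓
C5: sp2 ✓
C6: sp3
C7: sp3
C8: sp3
C9: sp3
C10: sp3
C11: sp3
C4, C5 → 2 sp2 carbons.

2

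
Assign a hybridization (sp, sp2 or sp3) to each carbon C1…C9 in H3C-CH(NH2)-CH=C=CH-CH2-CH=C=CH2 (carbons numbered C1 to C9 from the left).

C1 carries 4 σ bonds, giving a steric number of 4, so it is sp3.
C2 carries 4 σ bonds, giving a steric number of 4, so it is sp3.
C3 has 3 σ bonds, plus one π bond: steric number 3 → sp2.
C4: 2 σ bonds, plus two π bonds; 2 regions of electron density → sp.
C5 (3 σ bonds, plus one π bond) has steric number 3: sp2.
C6 — 4 σ bonds. Steric number 4, so sp3.
C7 — 3 σ bonds, plus one π bond. Steric number 3, so sp2.
C8 — 2 σ bonds, plus two π bonds. Steric number 2, so sp.
C9: 3 σ bonds, plus one π bond; 3 regions of electron density → sp2.

C1 sp3, C2 sp3, C3 sp2, C4 sp, C5 sp2, C6 sp3, C7 sp2, C8 sp, C9 sp2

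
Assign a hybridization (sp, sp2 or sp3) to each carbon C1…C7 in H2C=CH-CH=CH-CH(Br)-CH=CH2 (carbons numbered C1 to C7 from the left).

C1 sp2, C2 sp2, C3 sp2, C4 sp2, C5 sp3, C6 sp2, C7 sp2

C1 — 3 σ bonds, plus one π bond. Steric number 3, so sp2.
C2 carries 3 σ bonds, plus one π bond, giving a steric number of 3, so it is sp2.
C3: 3 σ bonds, plus one π bond; 3 regions of electron density → sp2.
C4 (3 σ bonds, plus one π bond) has steric number 3: sp2.
C5 (4 σ bonds) has steric number 4: sp3.
C6: 3 σ bonds, plus one π bond — 3 electron domains, sp2.
C7 (3 σ bonds, plus one π bond) has steric number 3: sp2.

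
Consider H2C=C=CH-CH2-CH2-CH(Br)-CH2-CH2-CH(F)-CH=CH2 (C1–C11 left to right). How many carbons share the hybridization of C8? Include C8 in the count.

6

C8 is sp3 (only σ bonds).
C1: sp2
C2: sp
C3: sp2
C4: sp3 ✓
C5: sp3 ✓
C6: sp3 ✓
C7: sp3 ✓
C8: sp3 ✓
C9: sp3 ✓
C10: sp2
C11: sp2
6 carbons are sp3.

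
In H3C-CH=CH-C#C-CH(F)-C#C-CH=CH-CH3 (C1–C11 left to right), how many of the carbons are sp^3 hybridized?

3

C1: sp3 ✓
C2: sp2
C3: sp2
C4: sp
C5: sp
C6: sp3 ✓
C7: sp
C8: sp
C9: sp2
C10: sp2
C11: sp3 ✓
C1, C6, C11 → 3 sp3 carbons.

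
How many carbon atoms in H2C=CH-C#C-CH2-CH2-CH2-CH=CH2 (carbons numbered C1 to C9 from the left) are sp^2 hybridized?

C1: sp2 ✓
C2: sp2 ✓
C3: sp
C4: sp
C5: sp3
C6: sp3
C7: sp3
C8: sp2 ✓
C9: sp2 ✓
C1, C2, C8, C9 → 4 sp2 carbons.

4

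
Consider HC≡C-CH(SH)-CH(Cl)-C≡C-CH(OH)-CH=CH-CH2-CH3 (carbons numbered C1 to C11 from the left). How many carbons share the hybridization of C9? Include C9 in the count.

2

C9 is sp2 (one π bond).
C1: sp
C2: sp
C3: sp3
C4: sp3
C5: sp
C6: sp
C7: sp3
C8: sp2 ✓
C9: sp2 ✓
C10: sp3
C11: sp3
2 carbons are sp2.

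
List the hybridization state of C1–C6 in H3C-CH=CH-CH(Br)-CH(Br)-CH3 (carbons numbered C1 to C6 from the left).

C1 is sp3: 4 σ bonds, 4 electron-density regions.
C2: 3 σ bonds, plus one π bond — 3 electron domains, sp2.
C3 is sp2: 3 σ bonds, plus one π bond, 3 electron-density regions.
C4 carries 4 σ bonds, giving a steric number of 4, so it is sp3.
C5 (4 σ bonds) has steric number 4: sp3.
C6 has 4 σ bonds: steric number 4 → sp3.

C1 sp3, C2 sp2, C3 sp2, C4 sp3, C5 sp3, C6 sp3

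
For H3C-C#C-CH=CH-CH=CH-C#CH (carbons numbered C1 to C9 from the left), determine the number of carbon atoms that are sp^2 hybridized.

4

C1: sp3
C2: sp
C3: sp
C4: sp2 ✓
C5: sp2 ✓
C6: sp2 ✓
C7: sp2 ✓
C8: sp
C9: sp
C4, C5, C6, C7 → 4 sp2 carbons.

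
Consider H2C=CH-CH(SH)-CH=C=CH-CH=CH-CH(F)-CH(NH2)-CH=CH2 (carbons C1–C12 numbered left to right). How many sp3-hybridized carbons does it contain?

C1: sp2
C2: sp2
C3: sp3 ✓
C4: sp2
C5: sp
C6: sp2
C7: sp2
C8: sp2
C9: sp3 ✓
C10: sp3 ✓
C11: sp2
C12: sp2
C3, C9, C10 → 3 sp3 carbons.

3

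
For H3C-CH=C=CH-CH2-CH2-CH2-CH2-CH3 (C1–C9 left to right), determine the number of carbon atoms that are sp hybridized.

C1: sp3
C2: sp2
C3: sp ✓
C4: sp2
C5: sp3
C6: sp3
C7: sp3
C8: sp3
C9: sp3
C3 → 1 sp carbon.

1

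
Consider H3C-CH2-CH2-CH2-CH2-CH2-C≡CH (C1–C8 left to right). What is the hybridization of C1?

sp^3

C1 carries 4 σ bonds, giving a steric number of 4, so it is sp3.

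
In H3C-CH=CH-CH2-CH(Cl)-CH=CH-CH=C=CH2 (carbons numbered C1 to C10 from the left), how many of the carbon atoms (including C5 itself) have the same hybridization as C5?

3

C5 is sp3 (only σ bonds).
C1: sp3 ✓
C2: sp2
C3: sp2
C4: sp3 ✓
C5: sp3 ✓
C6: sp2
C7: sp2
C8: sp2
C9: sp
C10: sp2
3 carbons are sp3.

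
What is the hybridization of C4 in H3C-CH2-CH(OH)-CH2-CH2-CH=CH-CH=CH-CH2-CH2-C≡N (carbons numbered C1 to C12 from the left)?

sp³

C4 is sp3: 4 σ bonds, 4 electron-density regions.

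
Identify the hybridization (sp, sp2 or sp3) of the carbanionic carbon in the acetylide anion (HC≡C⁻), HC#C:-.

One σ bond + one lone pair = steric number 2 → sp.

sp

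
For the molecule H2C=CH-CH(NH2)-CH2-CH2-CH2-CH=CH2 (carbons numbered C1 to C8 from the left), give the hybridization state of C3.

sp^3

C3 carries 4 σ bonds, giving a steric number of 4, so it is sp3.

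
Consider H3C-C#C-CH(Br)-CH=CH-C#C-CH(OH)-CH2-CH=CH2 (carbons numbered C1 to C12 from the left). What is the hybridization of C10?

sp^3

C10: 4 σ bonds; 4 regions of electron density → sp3.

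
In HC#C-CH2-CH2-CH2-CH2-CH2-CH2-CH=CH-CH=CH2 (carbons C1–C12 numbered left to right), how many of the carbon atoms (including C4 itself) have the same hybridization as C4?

C4 is sp3 (only σ bonds).
C1: sp
C2: sp
C3: sp3 ✓
C4: sp3 ✓
C5: sp3 ✓
C6: sp3 ✓
C7: sp3 ✓
C8: sp3 ✓
C9: sp2
C10: sp2
C11: sp2
C12: sp2
6 carbons are sp3.

6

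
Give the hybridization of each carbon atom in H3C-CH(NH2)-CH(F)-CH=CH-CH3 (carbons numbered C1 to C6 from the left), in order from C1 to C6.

C1 sp3, C2 sp3, C3 sp3, C4 sp2, C5 sp2, C6 sp3

C1: 4 σ bonds; 4 regions of electron density → sp3.
C2 — 4 σ bonds. Steric number 4, so sp3.
C3: 4 σ bonds — 4 electron domains, sp3.
C4 (3 σ bonds, plus one π bond) has steric number 3: sp2.
C5 carries 3 σ bonds, plus one π bond, giving a steric number of 3, so it is sp2.
C6: 4 σ bonds — 4 electron domains, sp3.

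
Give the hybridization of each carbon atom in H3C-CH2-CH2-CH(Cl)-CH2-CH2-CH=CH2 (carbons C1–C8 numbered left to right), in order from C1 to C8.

C1 carries 4 σ bonds, giving a steric number of 4, so it is sp3.
C2 (4 σ bonds) has steric number 4: sp3.
C3 (4 σ bonds) has steric number 4: sp3.
C4: 4 σ bonds — 4 electron domains, sp3.
C5 carries 4 σ bonds, giving a steric number of 4, so it is sp3.
C6 is sp3: 4 σ bonds, 4 electron-density regions.
C7 (3 σ bonds, plus one π bond) has steric number 3: sp2.
C8 is sp2: 3 σ bonds, plus one π bond, 3 electron-density regions.

C1 sp3, C2 sp3, C3 sp3, C4 sp3, C5 sp3, C6 sp3, C7 sp2, C8 sp2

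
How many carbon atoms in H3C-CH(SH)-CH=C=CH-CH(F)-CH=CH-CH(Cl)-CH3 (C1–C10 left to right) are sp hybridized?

C1: sp3
C2: sp3
C3: sp2
C4: sp ✓
C5: sp2
C6: sp3
C7: sp2
C8: sp2
C9: sp3
C10: sp3
C4 → 1 sp carbon.

1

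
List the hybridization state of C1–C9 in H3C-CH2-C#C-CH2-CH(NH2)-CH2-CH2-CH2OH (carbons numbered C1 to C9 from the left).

C1 sp3, C2 sp3, C3 sp, C4 sp, C5 sp3, C6 sp3, C7 sp3, C8 sp3, C9 sp3

C1 is sp3: 4 σ bonds, 4 electron-density regions.
C2 is sp3: 4 σ bonds, 4 electron-density regions.
C3: 2 σ bonds, plus two π bonds; 2 regions of electron density → sp.
C4: 2 σ bonds, plus two π bonds — 2 electron domains, sp.
C5 — 4 σ bonds. Steric number 4, so sp3.
C6: 4 σ bonds — 4 electron domains, sp3.
C7: 4 σ bonds — 4 electron domains, sp3.
C8: 4 σ bonds — 4 electron domains, sp3.
C9 carries 4 σ bonds, giving a steric number of 4, so it is sp3.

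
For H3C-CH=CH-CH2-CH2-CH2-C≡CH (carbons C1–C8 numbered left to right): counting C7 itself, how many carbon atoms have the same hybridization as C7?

2

C7 is sp (two π bonds).
C1: sp3
C2: sp2
C3: sp2
C4: sp3
C5: sp3
C6: sp3
C7: sp ✓
C8: sp ✓
2 carbons are sp.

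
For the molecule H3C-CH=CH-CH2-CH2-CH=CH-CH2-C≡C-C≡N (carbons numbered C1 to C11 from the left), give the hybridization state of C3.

C3 is sp2: 3 σ bonds, plus one π bond, 3 electron-density regions.

sp²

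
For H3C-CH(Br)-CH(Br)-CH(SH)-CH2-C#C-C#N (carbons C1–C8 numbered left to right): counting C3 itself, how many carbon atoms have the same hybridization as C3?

5

C3 is sp3 (only σ bonds).
C1: sp3 ✓
C2: sp3 ✓
C3: sp3 ✓
C4: sp3 ✓
C5: sp3 ✓
C6: sp
C7: sp
C8: sp
5 carbons are sp3.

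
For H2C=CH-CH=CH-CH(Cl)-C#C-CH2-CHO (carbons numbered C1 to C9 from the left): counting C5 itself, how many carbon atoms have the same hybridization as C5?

C5 is sp3 (only σ bonds).
C1: sp2
C2: sp2
C3: sp2
C4: sp2
C5: sp3 ✓
C6: sp
C7: sp
C8: sp3 ✓
C9: sp2
2 carbons are sp3.

2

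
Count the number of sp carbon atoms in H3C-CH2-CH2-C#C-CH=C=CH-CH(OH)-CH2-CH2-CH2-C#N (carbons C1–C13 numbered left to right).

4

C1: sp3
C2: sp3
C3: sp3
C4: sp ✓
C5: sp ✓
C6: sp2
C7: sp ✓
C8: sp2
C9: sp3
C10: sp3
C11: sp3
C12: sp3
C13: sp ✓
C4, C5, C7, C13 → 4 sp carbons.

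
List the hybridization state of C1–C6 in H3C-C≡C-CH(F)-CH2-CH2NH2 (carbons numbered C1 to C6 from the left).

C1 has 4 σ bonds: steric number 4 → sp3.
C2 (2 σ bonds, plus two π bonds) has steric number 2: sp.
C3 carries 2 σ bonds, plus two π bonds, giving a steric number of 2, so it is sp.
C4 (4 σ bonds) has steric number 4: sp3.
C5 — 4 σ bonds. Steric number 4, so sp3.
C6 is sp3: 4 σ bonds, 4 electron-density regions.

C1 sp3, C2 sp, C3 sp, C4 sp3, C5 sp3, C6 sp3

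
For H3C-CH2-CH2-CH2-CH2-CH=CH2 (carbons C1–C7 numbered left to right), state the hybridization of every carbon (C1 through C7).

C1 has 4 σ bonds: steric number 4 → sp3.
C2 — 4 σ bonds. Steric number 4, so sp3.
C3 is sp3: 4 σ bonds, 4 electron-density regions.
C4 carries 4 σ bonds, giving a steric number of 4, so it is sp3.
C5 is sp3: 4 σ bonds, 4 electron-density regions.
C6 has 3 σ bonds, plus one π bond: steric number 3 → sp2.
C7 carries 3 σ bonds, plus one π bond, giving a steric number of 3, so it is sp2.

C1 sp3, C2 sp3, C3 sp3, C4 sp3, C5 sp3, C6 sp2, C7 sp2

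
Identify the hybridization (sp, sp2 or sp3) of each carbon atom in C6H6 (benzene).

sp^2

Every ring carbon has three σ bonds and contributes one p electron to the aromatic π system.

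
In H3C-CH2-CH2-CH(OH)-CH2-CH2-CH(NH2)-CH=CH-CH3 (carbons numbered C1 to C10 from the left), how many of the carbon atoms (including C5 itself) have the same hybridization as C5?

8

C5 is sp3 (only σ bonds).
C1: sp3 ✓
C2: sp3 ✓
C3: sp3 ✓
C4: sp3 ✓
C5: sp3 ✓
C6: sp3 ✓
C7: sp3 ✓
C8: sp2
C9: sp2
C10: sp3 ✓
8 carbons are sp3.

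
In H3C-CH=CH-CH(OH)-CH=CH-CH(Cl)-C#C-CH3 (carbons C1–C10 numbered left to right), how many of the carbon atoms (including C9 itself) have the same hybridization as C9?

2

C9 is sp (two π bonds).
C1: sp3
C2: sp2
C3: sp2
C4: sp3
C5: sp2
C6: sp2
C7: sp3
C8: sp ✓
C9: sp ✓
C10: sp3
2 carbons are sp.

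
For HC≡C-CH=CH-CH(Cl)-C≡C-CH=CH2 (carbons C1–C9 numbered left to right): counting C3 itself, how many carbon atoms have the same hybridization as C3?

C3 is sp2 (one π bond).
C1: sp
C2: sp
C3: sp2 ✓
C4: sp2 ✓
C5: sp3
C6: sp
C7: sp
C8: sp2 ✓
C9: sp2 ✓
4 carbons are sp2.

4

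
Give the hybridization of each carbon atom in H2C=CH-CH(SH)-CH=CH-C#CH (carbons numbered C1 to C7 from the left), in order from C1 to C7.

C1 — 3 σ bonds, plus one π bond. Steric number 3, so sp2.
C2: 3 σ bonds, plus one π bond; 3 regions of electron density → sp2.
C3: 4 σ bonds — 4 electron domains, sp3.
C4 carries 3 σ bonds, plus one π bond, giving a steric number of 3, so it is sp2.
C5 is sp2: 3 σ bonds, plus one π bond, 3 electron-density regions.
C6: 2 σ bonds, plus two π bonds — 2 electron domains, sp.
C7 (2 σ bonds, plus two π bonds) has steric number 2: sp.

C1 sp2, C2 sp2, C3 sp3, C4 sp2, C5 sp2, C6 sp, C7 sp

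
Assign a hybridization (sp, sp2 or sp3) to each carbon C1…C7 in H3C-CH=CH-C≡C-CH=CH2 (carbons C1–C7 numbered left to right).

C1 sp3, C2 sp2, C3 sp2, C4 sp, C5 sp, C6 sp2, C7 sp2

C1 is sp3: 4 σ bonds, 4 electron-density regions.
C2: 3 σ bonds, plus one π bond; 3 regions of electron density → sp2.
C3 carries 3 σ bonds, plus one π bond, giving a steric number of 3, so it is sp2.
C4 (2 σ bonds, plus two π bonds) has steric number 2: sp.
C5: 2 σ bonds, plus two π bonds — 2 electron domains, sp.
C6 — 3 σ bonds, plus one π bond. Steric number 3, so sp2.
C7 carries 3 σ bonds, plus one π bond, giving a steric number of 3, so it is sp2.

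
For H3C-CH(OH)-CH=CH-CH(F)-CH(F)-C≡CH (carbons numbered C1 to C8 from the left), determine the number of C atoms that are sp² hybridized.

C1: sp3
C2: sp3
C3: sp2 ✓
C4: sp2 ✓
C5: sp3
C6: sp3
C7: sp
C8: sp
C3, C4 → 2 sp2 carbons.

2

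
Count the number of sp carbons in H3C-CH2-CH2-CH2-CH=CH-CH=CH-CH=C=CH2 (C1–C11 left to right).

1

C1: sp3
C2: sp3
C3: sp3
C4: sp3
C5: sp2
C6: sp2
C7: sp2
C8: sp2
C9: sp2
C10: sp ✓
C11: sp2
C10 → 1 sp carbon.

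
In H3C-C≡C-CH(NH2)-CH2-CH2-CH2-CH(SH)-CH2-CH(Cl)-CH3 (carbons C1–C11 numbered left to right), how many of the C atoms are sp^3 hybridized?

9

C1: sp3 ✓
C2: sp
C3: sp
C4: sp3 ✓
C5: sp3 ✓
C6: sp3 ✓
C7: sp3 ✓
C8: sp3 ✓
C9: sp3 ✓
C10: sp3 ✓
C11: sp3 ✓
C1, C4, C5, C6, C7, C8, C9, C10, C11 → 9 sp3 carbons.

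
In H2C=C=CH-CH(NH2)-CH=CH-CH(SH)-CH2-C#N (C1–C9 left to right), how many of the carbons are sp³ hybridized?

C1: sp2
C2: sp
C3: sp2
C4: sp3 ✓
C5: sp2
C6: sp2
C7: sp3 ✓
C8: sp3 ✓
C9: sp
C4, C7, C8 → 3 sp3 carbons.

3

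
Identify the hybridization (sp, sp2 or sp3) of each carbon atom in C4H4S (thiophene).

Each carbon atom carries 3 σ bonds, plus one π bond, giving a steric number of 3, so it is sp2.

sp²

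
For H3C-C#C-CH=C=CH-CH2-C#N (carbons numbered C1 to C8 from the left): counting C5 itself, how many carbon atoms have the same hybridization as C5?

C5 is sp (two π bonds).
C1: sp3
C2: sp ✓
C3: sp ✓
C4: sp2
C5: sp ✓
C6: sp2
C7: sp3
C8: sp ✓
4 carbons are sp.

4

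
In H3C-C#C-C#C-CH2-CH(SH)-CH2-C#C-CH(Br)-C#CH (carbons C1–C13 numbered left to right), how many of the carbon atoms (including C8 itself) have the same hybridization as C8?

5

C8 is sp3 (only σ bonds).
C1: sp3 ✓
C2: sp
C3: sp
C4: sp
C5: sp
C6: sp3 ✓
C7: sp3 ✓
C8: sp3 ✓
C9: sp
C10: sp
C11: sp3 ✓
C12: sp
C13: sp
5 carbons are sp3.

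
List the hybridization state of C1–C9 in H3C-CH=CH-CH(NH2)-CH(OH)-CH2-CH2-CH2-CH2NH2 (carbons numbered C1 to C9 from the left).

C1: 4 σ bonds — 4 electron domains, sp3.
C2 is sp2: 3 σ bonds, plus one π bond, 3 electron-density regions.
C3 has 3 σ bonds, plus one π bond: steric number 3 → sp2.
C4: 4 σ bonds; 4 regions of electron density → sp3.
C5 is sp3: 4 σ bonds, 4 electron-density regions.
C6 (4 σ bonds) has steric number 4: sp3.
C7: 4 σ bonds — 4 electron domains, sp3.
C8 — 4 σ bonds. Steric number 4, so sp3.
C9 carries 4 σ bonds, giving a steric number of 4, so it is sp3.

C1 sp3, C2 sp2, C3 sp2, C4 sp3, C5 sp3, C6 sp3, C7 sp3, C8 sp3, C9 sp3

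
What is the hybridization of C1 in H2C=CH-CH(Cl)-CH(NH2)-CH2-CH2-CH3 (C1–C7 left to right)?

C1 — 3 σ bonds, plus one π bond. Steric number 3, so sp2.

sp^2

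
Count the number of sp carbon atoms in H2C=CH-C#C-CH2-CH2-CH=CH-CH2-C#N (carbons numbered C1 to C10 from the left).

C1: sp2
C2: sp2
C3: sp ✓
C4: sp ✓
C5: sp3
C6: sp3
C7: sp2
C8: sp2
C9: sp3
C10: sp ✓
C3, C4, C10 → 3 sp carbons.

3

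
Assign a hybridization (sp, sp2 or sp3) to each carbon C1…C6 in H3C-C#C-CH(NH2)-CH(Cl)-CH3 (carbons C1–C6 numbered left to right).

C1 carries 4 σ bonds, giving a steric number of 4, so it is sp3.
C2: 2 σ bonds, plus two π bonds; 2 regions of electron density → sp.
C3: 2 σ bonds, plus two π bonds — 2 electron domains, sp.
C4 is sp3: 4 σ bonds, 4 electron-density regions.
C5: 4 σ bonds — 4 electron domains, sp3.
C6 — 4 σ bonds. Steric number 4, so sp3.

C1 sp3, C2 sp, C3 sp, C4 sp3, C5 sp3, C6 sp3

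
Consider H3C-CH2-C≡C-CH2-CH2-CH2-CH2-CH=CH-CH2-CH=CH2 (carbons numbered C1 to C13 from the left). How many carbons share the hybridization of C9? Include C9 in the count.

4

C9 is sp2 (one π bond).
C1: sp3
C2: sp3
C3: sp
C4: sp
C5: sp3
C6: sp3
C7: sp3
C8: sp3
C9: sp2 ✓
C10: sp2 ✓
C11: sp3
C12: sp2 ✓
C13: sp2 ✓
4 carbons are sp2.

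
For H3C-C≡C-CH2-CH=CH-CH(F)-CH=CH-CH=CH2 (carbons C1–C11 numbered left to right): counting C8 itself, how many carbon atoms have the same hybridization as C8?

C8 is sp2 (one π bond).
C1: sp3
C2: sp
C3: sp
C4: sp3
C5: sp2 ✓
C6: sp2 ✓
C7: sp3
C8: sp2 ✓
C9: sp2 ✓
C10: sp2 ✓
C11: sp2 ✓
6 carbons are sp2.

6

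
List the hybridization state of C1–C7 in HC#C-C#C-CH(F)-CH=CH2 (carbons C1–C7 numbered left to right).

C1: 2 σ bonds, plus two π bonds; 2 regions of electron density → sp.
C2 is sp: 2 σ bonds, plus two π bonds, 2 electron-density regions.
C3 (2 σ bonds, plus two π bonds) has steric number 2: sp.
C4: 2 σ bonds, plus two π bonds; 2 regions of electron density → sp.
C5 has 4 σ bonds: steric number 4 → sp3.
C6 — 3 σ bonds, plus one π bond. Steric number 3, so sp2.
C7 is sp2: 3 σ bonds, plus one π bond, 3 electron-density regions.

C1 sp, C2 sp, C3 sp, C4 sp, C5 sp3, C6 sp2, C7 sp2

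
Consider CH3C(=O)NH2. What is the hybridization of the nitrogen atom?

sp2

The nitrogen lone pair is delocalised into the carbonyl π system (amide resonance), so N is planar sp2 rather than the sp3 a naive steric count of 4 would suggest.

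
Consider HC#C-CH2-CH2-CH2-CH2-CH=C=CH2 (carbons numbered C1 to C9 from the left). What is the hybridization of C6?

C6 has 4 σ bonds: steric number 4 → sp3.

sp³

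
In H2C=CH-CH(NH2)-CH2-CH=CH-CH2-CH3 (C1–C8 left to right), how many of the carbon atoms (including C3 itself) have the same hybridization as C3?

4

C3 is sp3 (only σ bonds).
C1: sp2
C2: sp2
C3: sp3 ✓
C4: sp3 ✓
C5: sp2
C6: sp2
C7: sp3 ✓
C8: sp3 ✓
4 carbons are sp3.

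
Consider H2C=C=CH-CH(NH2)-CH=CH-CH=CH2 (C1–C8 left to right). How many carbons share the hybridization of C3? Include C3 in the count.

6

C3 is sp2 (one π bond).
C1: sp2 ✓
C2: sp
C3: sp2 ✓
C4: sp3
C5: sp2 ✓
C6: sp2 ✓
C7: sp2 ✓
C8: sp2 ✓
6 carbons are sp2.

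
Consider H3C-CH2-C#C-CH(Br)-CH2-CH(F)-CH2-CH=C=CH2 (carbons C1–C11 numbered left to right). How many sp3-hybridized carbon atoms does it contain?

C1: sp3 ✓
C2: sp3 ✓
C3: sp
C4: sp
C5: sp3 ✓
C6: sp3 ✓
C7: sp3 ✓
C8: sp3 ✓
C9: sp2
C10: sp
C11: sp2
C1, C2, C5, C6, C7, C8 → 6 sp3 carbons.

6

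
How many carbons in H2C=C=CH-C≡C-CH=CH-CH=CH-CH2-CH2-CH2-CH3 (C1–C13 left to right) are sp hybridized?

C1: sp2
C2: sp ✓
C3: sp2
C4: sp ✓
C5: sp ✓
C6: sp2
C7: sp2
C8: sp2
C9: sp2
C10: sp3
C11: sp3
C12: sp3
C13: sp3
C2, C4, C5 → 3 sp carbons.

3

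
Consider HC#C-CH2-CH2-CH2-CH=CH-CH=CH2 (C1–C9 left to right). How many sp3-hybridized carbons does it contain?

C1: sp
C2: sp
C3: sp3 ✓
C4: sp3 ✓
C5: sp3 ✓
C6: sp2
C7: sp2
C8: sp2
C9: sp2
C3, C4, C5 → 3 sp3 carbons.

3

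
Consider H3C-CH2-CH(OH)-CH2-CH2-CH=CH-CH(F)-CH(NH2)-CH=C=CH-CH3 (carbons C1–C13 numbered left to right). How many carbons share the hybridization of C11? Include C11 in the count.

1

C11 is sp (two π bonds).
C1: sp3
C2: sp3
C3: sp3
C4: sp3
C5: sp3
C6: sp2
C7: sp2
C8: sp3
C9: sp3
C10: sp2
C11: sp ✓
C12: sp2
C13: sp3
1 carbon is sp.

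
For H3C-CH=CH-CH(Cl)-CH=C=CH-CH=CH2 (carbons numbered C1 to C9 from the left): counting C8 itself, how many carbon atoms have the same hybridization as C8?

C8 is sp2 (one π bond).
C1: sp3
C2: sp2 ✓
C3: sp2 ✓
C4: sp3
C5: sp2 ✓
C6: sp
C7: sp2 ✓
C8: sp2 ✓
C9: sp2 ✓
6 carbons are sp2.

6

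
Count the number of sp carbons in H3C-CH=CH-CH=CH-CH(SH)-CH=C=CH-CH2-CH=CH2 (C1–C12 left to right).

C1: sp3
C2: sp2
C3: sp2
C4: sp2
C5: sp2
C6: sp3
C7: sp2
C8: sp ✓
C9: sp2
C10: sp3
C11: sp2
C12: sp2
C8 → 1 sp carbon.

1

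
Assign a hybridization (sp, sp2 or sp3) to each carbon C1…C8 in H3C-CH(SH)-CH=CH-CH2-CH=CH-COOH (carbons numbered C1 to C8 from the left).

C1 is sp3: 4 σ bonds, 4 electron-density regions.
C2: 4 σ bonds; 4 regions of electron density → sp3.
C3 carries 3 σ bonds, plus one π bond, giving a steric number of 3, so it is sp2.
C4: 3 σ bonds, plus one π bond — 3 electron domains, sp2.
C5 has 4 σ bonds: steric number 4 → sp3.
C6: 3 σ bonds, plus one π bond; 3 regions of electron density → sp2.
C7 — 3 σ bonds, plus one π bond. Steric number 3, so sp2.
C8 has 3 σ bonds, plus one π bond: steric number 3 → sp2.

C1 sp3, C2 sp3, C3 sp2, C4 sp2, C5 sp3, C6 sp2, C7 sp2, C8 sp2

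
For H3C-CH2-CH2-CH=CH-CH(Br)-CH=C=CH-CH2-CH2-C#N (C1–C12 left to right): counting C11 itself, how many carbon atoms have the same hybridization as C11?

C11 is sp3 (only σ bonds).
C1: sp3 ✓
C2: sp3 ✓
C3: sp3 ✓
C4: sp2
C5: sp2
C6: sp3 ✓
C7: sp2
C8: sp
C9: sp2
C10: sp3 ✓
C11: sp3 ✓
C12: sp
6 carbons are sp3.

6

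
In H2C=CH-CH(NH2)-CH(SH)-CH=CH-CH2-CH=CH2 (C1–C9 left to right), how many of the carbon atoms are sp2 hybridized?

6

C1: sp2 ✓
C2: sp2 ✓
C3: sp3
C4: sp3
C5: sp2 ✓
C6: sp2 ✓
C7: sp3
C8: sp2 ✓
C9: sp2 ✓
C1, C2, C5, C6, C8, C9 → 6 sp2 carbons.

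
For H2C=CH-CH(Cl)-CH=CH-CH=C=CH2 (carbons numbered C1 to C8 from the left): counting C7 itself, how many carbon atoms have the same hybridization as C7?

1

C7 is sp (two π bonds).
C1: sp2
C2: sp2
C3: sp3
C4: sp2
C5: sp2
C6: sp2
C7: sp ✓
C8: sp2
1 carbon is sp.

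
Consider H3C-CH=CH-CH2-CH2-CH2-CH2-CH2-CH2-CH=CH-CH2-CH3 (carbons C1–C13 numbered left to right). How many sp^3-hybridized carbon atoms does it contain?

C1: sp3 ✓
C2: sp2
C3: sp2
C4: sp3 ✓
C5: sp3 ✓
C6: sp3 ✓
C7: sp3 ✓
C8: sp3 ✓
C9: sp3 ✓
C10: sp2
C11: sp2
C12: sp3 ✓
C13: sp3 ✓
C1, C4, C5, C6, C7, C8, C9, C12, C13 → 9 sp3 carbons.

9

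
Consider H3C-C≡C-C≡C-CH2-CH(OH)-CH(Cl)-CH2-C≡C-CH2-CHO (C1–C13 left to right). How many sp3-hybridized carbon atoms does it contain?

C1: sp3 ✓
C2: sp
C3: sp
C4: sp
C5: sp
C6: sp3 ✓
C7: sp3 ✓
C8: sp3 ✓
C9: sp3 ✓
C10: sp
C11: sp
C12: sp3 ✓
C13: sp2
C1, C6, C7, C8, C9, C12 → 6 sp3 carbons.

6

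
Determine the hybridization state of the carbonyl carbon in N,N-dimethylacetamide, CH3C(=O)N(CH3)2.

The carbonyl carbon carries 3 σ bonds, plus one π bond, giving a steric number of 3, so it is sp2.

sp²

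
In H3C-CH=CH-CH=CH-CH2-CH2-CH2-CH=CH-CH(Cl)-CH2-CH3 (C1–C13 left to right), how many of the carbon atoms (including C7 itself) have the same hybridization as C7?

7

C7 is sp3 (only σ bonds).
C1: sp3 ✓
C2: sp2
C3: sp2
C4: sp2
C5: sp2
C6: sp3 ✓
C7: sp3 ✓
C8: sp3 ✓
C9: sp2
C10: sp2
C11: sp3 ✓
C12: sp3 ✓
C13: sp3 ✓
7 carbons are sp3.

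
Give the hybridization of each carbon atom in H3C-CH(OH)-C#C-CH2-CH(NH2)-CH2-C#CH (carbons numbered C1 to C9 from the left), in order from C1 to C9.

C1 sp3, C2 sp3, C3 sp, C4 sp, C5 sp3, C6 sp3, C7 sp3, C8 sp, C9 sp

C1 — 4 σ bonds. Steric number 4, so sp3.
C2: 4 σ bonds; 4 regions of electron density → sp3.
C3: 2 σ bonds, plus two π bonds — 2 electron domains, sp.
C4 is sp: 2 σ bonds, plus two π bonds, 2 electron-density regions.
C5 carries 4 σ bonds, giving a steric number of 4, so it is sp3.
C6: 4 σ bonds; 4 regions of electron density → sp3.
C7: 4 σ bonds; 4 regions of electron density → sp3.
C8 (2 σ bonds, plus two π bonds) has steric number 2: sp.
C9 is sp: 2 σ bonds, plus two π bonds, 2 electron-density regions.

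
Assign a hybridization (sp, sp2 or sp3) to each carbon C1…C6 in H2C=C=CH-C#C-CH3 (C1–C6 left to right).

C1 sp2, C2 sp, C3 sp2, C4 sp, C5 sp, C6 sp3

C1 has 3 σ bonds, plus one π bond: steric number 3 → sp2.
C2 carries 2 σ bonds, plus two π bonds, giving a steric number of 2, so it is sp.
C3: 3 σ bonds, plus one π bond — 3 electron domains, sp2.
C4: 2 σ bonds, plus two π bonds — 2 electron domains, sp.
C5 — 2 σ bonds, plus two π bonds. Steric number 2, so sp.
C6 is sp3: 4 σ bonds, 4 electron-density regions.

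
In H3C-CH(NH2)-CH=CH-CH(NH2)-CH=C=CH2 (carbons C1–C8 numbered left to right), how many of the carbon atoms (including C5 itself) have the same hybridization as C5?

3

C5 is sp3 (only σ bonds).
C1: sp3 ✓
C2: sp3 ✓
C3: sp2
C4: sp2
C5: sp3 ✓
C6: sp2
C7: sp
C8: sp2
3 carbons are sp3.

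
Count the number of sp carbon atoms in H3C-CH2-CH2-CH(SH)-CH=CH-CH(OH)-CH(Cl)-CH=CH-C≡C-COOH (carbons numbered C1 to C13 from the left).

C1: sp3
C2: sp3
C3: sp3
C4: sp3
C5: sp2
C6: sp2
C7: sp3
C8: sp3
C9: sp2
C10: sp2
C11: sp ✓
C12: sp ✓
C13: sp2
C11, C12 → 2 sp carbons.

2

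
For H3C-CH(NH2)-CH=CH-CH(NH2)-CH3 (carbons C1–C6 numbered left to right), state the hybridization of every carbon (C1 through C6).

C1: 4 σ bonds; 4 regions of electron density → sp3.
C2 has 4 σ bonds: steric number 4 → sp3.
C3 carries 3 σ bonds, plus one π bond, giving a steric number of 3, so it is sp2.
C4 carries 3 σ bonds, plus one π bond, giving a steric number of 3, so it is sp2.
C5 — 4 σ bonds. Steric number 4, so sp3.
C6 is sp3: 4 σ bonds, 4 electron-density regions.

C1 sp3, C2 sp3, C3 sp2, C4 sp2, C5 sp3, C6 sp3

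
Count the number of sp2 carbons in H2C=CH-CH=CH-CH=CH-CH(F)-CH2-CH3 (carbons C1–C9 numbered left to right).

6

C1: sp2 ✓
C2: sp2 ✓
C3: sp2 ✓
C4: sp2 ✓
C5: sp2 ✓
C6: sp2 ✓
C7: sp3
C8: sp3
C9: sp3
C1, C2, C3, C4, C5, C6 → 6 sp2 carbons.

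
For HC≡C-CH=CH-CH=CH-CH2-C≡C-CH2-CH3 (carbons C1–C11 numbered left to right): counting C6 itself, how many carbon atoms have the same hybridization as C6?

4

C6 is sp2 (one π bond).
C1: sp
C2: sp
C3: sp2 ✓
C4: sp2 ✓
C5: sp2 ✓
C6: sp2 ✓
C7: sp3
C8: sp
C9: sp
C10: sp3
C11: sp3
4 carbons are sp2.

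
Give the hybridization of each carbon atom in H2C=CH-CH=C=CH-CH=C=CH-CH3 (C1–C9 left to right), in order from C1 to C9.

C1 — 3 σ bonds, plus one π bond. Steric number 3, so sp2.
C2: 3 σ bonds, plus one π bond — 3 electron domains, sp2.
C3 — 3 σ bonds, plus one π bond. Steric number 3, so sp2.
C4 has 2 σ bonds, plus two π bonds: steric number 2 → sp.
C5 has 3 σ bonds, plus one π bond: steric number 3 → sp2.
C6: 3 σ bonds, plus one π bond; 3 regions of electron density → sp2.
C7: 2 σ bonds, plus two π bonds; 2 regions of electron density → sp.
C8: 3 σ bonds, plus one π bond — 3 electron domains, sp2.
C9 (4 σ bonds) has steric number 4: sp3.

C1 sp2, C2 sp2, C3 sp2, C4 sp, C5 sp2, C6 sp2, C7 sp, C8 sp2, C9 sp3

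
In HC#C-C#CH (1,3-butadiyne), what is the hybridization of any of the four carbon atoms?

sp

Every carbon is part of a C≡C triple bond: two σ regions → sp.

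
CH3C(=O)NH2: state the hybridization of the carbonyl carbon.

The carbonyl carbon carries 3 σ bonds, plus one π bond, giving a steric number of 3, so it is sp2.

sp²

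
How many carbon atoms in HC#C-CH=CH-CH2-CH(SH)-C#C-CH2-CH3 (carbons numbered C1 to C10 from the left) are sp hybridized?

4

C1: sp ✓
C2: sp ✓
C3: sp2
C4: sp2
C5: sp3
C6: sp3
C7: sp ✓
C8: sp ✓
C9: sp3
C10: sp3
C1, C2, C7, C8 → 4 sp carbons.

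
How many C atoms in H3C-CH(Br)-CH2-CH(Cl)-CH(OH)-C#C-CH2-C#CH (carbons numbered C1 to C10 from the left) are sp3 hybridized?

C1: sp3 ✓
C2: sp3 ✓
C3: sp3 ✓
C4: sp3 ✓
C5: sp3 ✓
C6: sp
C7: sp
C8: sp3 ✓
C9: sp
C10: sp
C1, C2, C3, C4, C5, C8 → 6 sp3 carbons.

6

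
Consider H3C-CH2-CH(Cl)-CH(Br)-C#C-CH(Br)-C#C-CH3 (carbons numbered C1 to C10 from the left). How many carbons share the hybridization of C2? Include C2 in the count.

C2 is sp3 (only σ bonds).
C1: sp3 ✓
C2: sp3 ✓
C3: sp3 ✓
C4: sp3 ✓
C5: sp
C6: sp
C7: sp3 ✓
C8: sp
C9: sp
C10: sp3 ✓
6 carbons are sp3.

6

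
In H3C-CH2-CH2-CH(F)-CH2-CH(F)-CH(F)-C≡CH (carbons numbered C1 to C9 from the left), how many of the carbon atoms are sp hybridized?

2

C1: sp3
C2: sp3
C3: sp3
C4: sp3
C5: sp3
C6: sp3
C7: sp3
C8: sp ✓
C9: sp ✓
C8, C9 → 2 sp carbons.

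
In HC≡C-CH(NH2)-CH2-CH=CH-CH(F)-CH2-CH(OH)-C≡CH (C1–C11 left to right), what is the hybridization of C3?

sp³

C3 (4 σ bonds) has steric number 4: sp3.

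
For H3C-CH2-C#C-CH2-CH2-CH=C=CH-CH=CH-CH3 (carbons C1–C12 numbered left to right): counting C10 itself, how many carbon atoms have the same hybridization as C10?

C10 is sp2 (one π bond).
C1: sp3
C2: sp3
C3: sp
C4: sp
C5: sp3
C6: sp3
C7: sp2 ✓
C8: sp
C9: sp2 ✓
C10: sp2 ✓
C11: sp2 ✓
C12: sp3
4 carbons are sp2.

4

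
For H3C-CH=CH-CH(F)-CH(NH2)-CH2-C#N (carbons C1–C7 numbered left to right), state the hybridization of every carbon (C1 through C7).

C1 carries 4 σ bonds, giving a steric number of 4, so it is sp3.
C2: 3 σ bonds, plus one π bond; 3 regions of electron density → sp2.
C3 has 3 σ bonds, plus one π bond: steric number 3 → sp2.
C4 — 4 σ bonds. Steric number 4, so sp3.
C5 is sp3: 4 σ bonds, 4 electron-density regions.
C6 is sp3: 4 σ bonds, 4 electron-density regions.
C7 has 2 σ bonds, plus two π bonds: steric number 2 → sp.

C1 sp3, C2 sp2, C3 sp2, C4 sp3, C5 sp3, C6 sp3, C7 sp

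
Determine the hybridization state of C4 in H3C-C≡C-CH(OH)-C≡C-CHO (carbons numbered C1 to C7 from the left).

C4 (4 σ bonds) has steric number 4: sp3.

sp³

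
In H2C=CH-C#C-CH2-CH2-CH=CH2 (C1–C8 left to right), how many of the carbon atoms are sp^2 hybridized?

4

C1: sp2 ✓
C2: sp2 ✓
C3: sp
C4: sp
C5: sp3
C6: sp3
C7: sp2 ✓
C8: sp2 ✓
C1, C2, C7, C8 → 4 sp2 carbons.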